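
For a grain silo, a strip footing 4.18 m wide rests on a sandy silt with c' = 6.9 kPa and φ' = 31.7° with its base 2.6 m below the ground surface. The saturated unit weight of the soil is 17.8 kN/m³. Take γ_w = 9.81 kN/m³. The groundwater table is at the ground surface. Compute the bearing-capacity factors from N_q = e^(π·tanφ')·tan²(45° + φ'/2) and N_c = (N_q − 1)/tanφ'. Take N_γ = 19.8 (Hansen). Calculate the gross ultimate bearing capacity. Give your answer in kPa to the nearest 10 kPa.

q_ult ≈ 1030 kPa

tan31.7° = 0.6176, so N_q = e^(π×0.6176)·tan²(60.85°) = 6.961 × 3.215 = 22.38.
N_c = (22.38 − 1)/tan31.7° = 34.61.
Water table at ground surface, so effective unit weight γ' = 17.8 − 9.81 = 7.99 kN/m³ is used throughout; overburden q = 7.99 × 2.6 = 20.774 kPa; the same γ' applies in the ½γBN_γ term.
Cohesion term c·N_c = 6.9 × 34.612 = 238.82 kPa; surcharge term q·N_q = 20.774 × 22.377 = 464.86 kPa; self-weight term 0.5·γ·B·N_γ = 0.5 × 7.99 × 4.18 × 19.8 = 330.64 kPa.
q_ult = 238.82 + 464.86 + 330.64 = 1034.3 kPa.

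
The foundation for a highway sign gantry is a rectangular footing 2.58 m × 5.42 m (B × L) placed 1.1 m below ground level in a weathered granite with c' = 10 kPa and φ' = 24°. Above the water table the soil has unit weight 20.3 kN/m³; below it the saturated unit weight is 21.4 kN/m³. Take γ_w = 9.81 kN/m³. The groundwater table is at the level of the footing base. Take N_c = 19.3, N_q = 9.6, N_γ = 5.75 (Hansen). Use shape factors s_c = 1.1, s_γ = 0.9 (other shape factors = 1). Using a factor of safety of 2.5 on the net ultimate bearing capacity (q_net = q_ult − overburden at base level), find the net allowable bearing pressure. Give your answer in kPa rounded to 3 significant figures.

q_all(net) ≈ 193 kPa

Effective surcharge at the founding depth q = γ·D_f = 20.3 × 1.1 = 22.33 kPa.
The water table coincides with the base, so in the self-weight term γ → γ' = 11.59 kN/m³.
q_ult = c·N_c·s_c + q·N_q + 0.5·γ·B·N_γ·s_γ
     = 10 × 19.3 × 1.1 + 22.33 × 9.6 + 0.5 × 11.59 × 2.58 × 5.75 × 0.9
     = 212.3 + 214.37 + 77.372 = 504.04 kPa.
q_net = 504.04 − 22.33 = 481.71 kPa.
q_all(net) = 481.71 / 2.5 = 192.68 kPa.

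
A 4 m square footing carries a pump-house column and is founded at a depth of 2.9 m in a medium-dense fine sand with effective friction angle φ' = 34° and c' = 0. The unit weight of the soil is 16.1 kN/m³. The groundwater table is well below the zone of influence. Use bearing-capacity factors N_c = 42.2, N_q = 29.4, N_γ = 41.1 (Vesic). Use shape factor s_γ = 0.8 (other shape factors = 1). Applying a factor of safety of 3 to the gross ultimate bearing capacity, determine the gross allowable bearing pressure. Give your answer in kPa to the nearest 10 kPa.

q_all ≈ 810 kPa

Overburden at base level: q = 16.1 × 2.9 = 46.69 kPa.
Surcharge term q·N_q = 46.69 × 29.4 = 1372.7 kPa; self-weight term 0.5·γ·B·N_γ·s_γ = 0.5 × 16.1 × 4 × 41.1 × 0.8 = 1058.7 kPa.
q_ult = 1372.7 + 1058.7 = 2431.4 kPa.
q_all = q_ult / FS = 2431.4 / 3 = 810.47 kPa.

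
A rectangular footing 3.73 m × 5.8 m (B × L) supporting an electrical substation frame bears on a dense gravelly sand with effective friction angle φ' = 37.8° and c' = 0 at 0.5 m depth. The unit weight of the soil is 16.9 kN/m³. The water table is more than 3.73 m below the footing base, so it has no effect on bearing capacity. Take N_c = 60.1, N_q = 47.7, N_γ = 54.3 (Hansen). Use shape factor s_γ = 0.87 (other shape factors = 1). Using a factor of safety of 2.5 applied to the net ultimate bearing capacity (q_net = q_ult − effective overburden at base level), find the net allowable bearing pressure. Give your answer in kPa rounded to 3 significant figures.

q_all(net) ≈ 753 kPa

Overburden at base level: q = 16.9 × 0.5 = 8.45 kPa.
Surcharge term q·N_q = 8.45 × 47.7 = 403.06 kPa; self-weight term 0.5·γ·B·N_γ·s_γ = 0.5 × 16.9 × 3.73 × 54.3 × 0.87 = 1489 kPa.
q_ult = 403.06 + 1489 = 1892 kPa.
Net ultimate: q_net = 1892 − 8.45 = 1883.6 kPa.
q_all(net) = 1883.6 / 2.5 = 753.43 kPa.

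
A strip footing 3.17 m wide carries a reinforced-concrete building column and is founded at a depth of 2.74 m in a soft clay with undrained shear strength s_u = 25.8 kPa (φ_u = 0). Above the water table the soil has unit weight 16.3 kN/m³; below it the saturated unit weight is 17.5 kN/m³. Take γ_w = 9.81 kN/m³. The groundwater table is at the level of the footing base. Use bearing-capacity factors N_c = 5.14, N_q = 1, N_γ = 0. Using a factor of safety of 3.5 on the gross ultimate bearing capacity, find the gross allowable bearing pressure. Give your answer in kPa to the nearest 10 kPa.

q = γ·D_f = 16.3 × 2.74 = 44.662 kPa.
c·N_c = 25.8 × 5.14 = 132.61 kPa
q·N_q = 44.662 × 1 = 44.662 kPa
q_ult = 132.61 + 44.662 = 177.27 kPa.
q_all = 177.27 / 3.5 = 50.65 kPa.

q_all ≈ 50 kPa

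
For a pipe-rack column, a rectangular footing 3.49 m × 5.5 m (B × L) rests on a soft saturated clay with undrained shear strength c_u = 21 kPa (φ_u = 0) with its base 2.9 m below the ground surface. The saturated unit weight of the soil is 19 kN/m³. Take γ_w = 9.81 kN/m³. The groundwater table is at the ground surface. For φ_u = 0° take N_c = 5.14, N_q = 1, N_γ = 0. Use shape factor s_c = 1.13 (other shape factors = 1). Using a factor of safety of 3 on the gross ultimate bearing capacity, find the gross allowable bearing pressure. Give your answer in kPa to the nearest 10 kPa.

q_all ≈ 50 kPa

With the water table at the surface the whole profile is submerged: γ' = 19 − 9.81 = 9.19 kN/m³, so q = γ'·D_f = 26.651 kPa.
q_ult = c·N_c·s_c + q·N_q
     = 21 × 5.14 × 1.13 + 26.651 × 1
     = 121.97 + 26.651 = 148.62 kPa.
q_all = 148.62 / 3 = 49.541 kPa.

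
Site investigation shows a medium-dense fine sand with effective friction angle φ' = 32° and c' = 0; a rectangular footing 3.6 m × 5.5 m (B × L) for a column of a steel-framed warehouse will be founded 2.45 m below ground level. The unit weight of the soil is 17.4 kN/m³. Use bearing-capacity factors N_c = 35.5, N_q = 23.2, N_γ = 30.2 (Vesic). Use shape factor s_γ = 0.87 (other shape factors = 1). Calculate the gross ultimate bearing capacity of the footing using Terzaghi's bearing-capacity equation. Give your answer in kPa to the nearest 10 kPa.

q_ult ≈ 1810 kPa

Effective surcharge at the founding depth q = γ·D_f = 17.4 × 2.45 = 42.63 kPa.
q_ult = q·N_q + 0.5·γ·B·N_γ·s_γ
     = 42.63 × 23.2 + 0.5 × 17.4 × 3.6 × 30.2 × 0.87
     = 989.02 + 822.9 = 1811.9 kPa.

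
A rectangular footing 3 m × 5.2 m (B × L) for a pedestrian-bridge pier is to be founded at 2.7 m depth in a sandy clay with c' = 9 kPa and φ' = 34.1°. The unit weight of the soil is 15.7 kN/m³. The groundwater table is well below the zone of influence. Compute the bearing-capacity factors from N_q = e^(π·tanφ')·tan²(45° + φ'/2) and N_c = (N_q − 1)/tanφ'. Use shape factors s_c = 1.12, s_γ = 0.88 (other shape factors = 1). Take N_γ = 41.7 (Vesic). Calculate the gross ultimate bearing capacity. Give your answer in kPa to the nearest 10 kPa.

q_ult ≈ 2560 kPa

tan34.1° = 0.6771, so N_q = e^(π×0.6771)·tan²(62.05°) = 8.39 × 3.552 = 29.8.
N_c = (29.8 − 1)/tan34.1° = 42.54.
Effective surcharge at the founding depth q = γ·D_f = 15.7 × 2.7 = 42.39 kPa.
q_ult = c·N_c·s_c + q·N_q + 0.5·γ·B·N_γ·s_γ
     = 9 × 42.539 × 1.12 + 42.39 × 29.801 + 0.5 × 15.7 × 3 × 41.7 × 0.88
     = 428.79 + 1263.3 + 864.19 = 2556.3 kPa.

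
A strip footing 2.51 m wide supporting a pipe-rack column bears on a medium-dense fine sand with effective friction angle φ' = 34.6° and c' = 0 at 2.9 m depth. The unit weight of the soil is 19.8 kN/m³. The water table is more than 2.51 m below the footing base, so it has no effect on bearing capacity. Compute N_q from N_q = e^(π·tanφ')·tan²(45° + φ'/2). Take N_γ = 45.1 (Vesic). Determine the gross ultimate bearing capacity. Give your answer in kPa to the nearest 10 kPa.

q_ult ≈ 2940 kPa

tan34.6° = 0.6899, so N_q = e^(π×0.6899)·tan²(62.3°) = 8.734 × 3.628 = 31.69.
q = γ·D_f = 19.8 × 2.9 = 57.42 kPa.
q·N_q = 57.42 × 31.687 = 1819.5 kPa
0.5·γ·B·N_γ = 0.5 × 19.8 × 2.51 × 45.1 = 1120.7 kPa
q_ult = 1819.5 + 1120.7 = 2940.2 kPa.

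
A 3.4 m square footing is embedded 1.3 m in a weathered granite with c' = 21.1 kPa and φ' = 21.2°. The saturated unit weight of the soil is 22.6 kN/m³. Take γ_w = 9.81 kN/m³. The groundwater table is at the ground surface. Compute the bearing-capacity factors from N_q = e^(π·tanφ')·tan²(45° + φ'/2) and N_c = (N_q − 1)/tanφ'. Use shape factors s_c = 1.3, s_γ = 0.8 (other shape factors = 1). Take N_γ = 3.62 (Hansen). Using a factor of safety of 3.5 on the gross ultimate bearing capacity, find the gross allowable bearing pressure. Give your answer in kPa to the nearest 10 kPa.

N_q = e^(π·tan21.2°)·tan²(55.6°) = 7.21; N_c = (N_q − 1)/tanφ' = 16.02.
Water table at ground surface, so effective unit weight γ' = 22.6 − 9.81 = 12.79 kN/m³ is used throughout; overburden q = 12.79 × 1.3 = 16.627 kPa; the same γ' applies in the ½γBN_γ term.
Cohesion term c·N_c·s_c = 21.1 × 16.021 × 1.3 = 439.46 kPa; surcharge term q·N_q = 16.627 × 7.2142 = 119.95 kPa; self-weight term 0.5·γ·B·N_γ·s_γ = 0.5 × 12.79 × 3.4 × 3.62 × 0.8 = 62.968 kPa.
q_ult = 439.46 + 119.95 + 62.968 = 622.38 kPa.
q_all = 622.38 / 3.5 = 177.82 kPa.

q_all ≈ 180 kPa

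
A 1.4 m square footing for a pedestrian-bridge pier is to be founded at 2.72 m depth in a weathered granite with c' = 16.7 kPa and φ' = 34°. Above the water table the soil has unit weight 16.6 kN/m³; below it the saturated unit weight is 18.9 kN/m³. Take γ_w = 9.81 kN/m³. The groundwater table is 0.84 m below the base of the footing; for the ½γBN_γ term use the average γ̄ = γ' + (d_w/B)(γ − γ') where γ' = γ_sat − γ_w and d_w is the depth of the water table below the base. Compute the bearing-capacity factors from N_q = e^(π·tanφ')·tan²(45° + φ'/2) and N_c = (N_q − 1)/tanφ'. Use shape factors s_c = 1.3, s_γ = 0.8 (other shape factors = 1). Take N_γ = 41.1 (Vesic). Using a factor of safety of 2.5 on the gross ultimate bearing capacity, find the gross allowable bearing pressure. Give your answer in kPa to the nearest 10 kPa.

q_all ≈ 1020 kPa

N_q = e^(π·tan34°)·tan²(62°) = 29.44; N_c = (N_q − 1)/tanφ' = 42.16.
Effective surcharge at the founding depth q = γ·D_f = 16.6 × 2.72 = 45.152 kPa.
With d_w = 0.84 m < B, γ̄ = 9.09 + (0.84/1.4) × (16.6 − 9.09) = 13.596 kN/m³.
q_ult = c·N_c·s_c + q·N_q + 0.5·γ·B·N_γ·s_γ
     = 16.7 × 42.164 × 1.3 + 45.152 × 29.44 + 0.5 × 13.596 × 1.4 × 41.1 × 0.8
     = 915.37 + 1329.3 + 312.93 = 2557.6 kPa.
q_all = 2557.6 / 2.5 = 1023 kPa.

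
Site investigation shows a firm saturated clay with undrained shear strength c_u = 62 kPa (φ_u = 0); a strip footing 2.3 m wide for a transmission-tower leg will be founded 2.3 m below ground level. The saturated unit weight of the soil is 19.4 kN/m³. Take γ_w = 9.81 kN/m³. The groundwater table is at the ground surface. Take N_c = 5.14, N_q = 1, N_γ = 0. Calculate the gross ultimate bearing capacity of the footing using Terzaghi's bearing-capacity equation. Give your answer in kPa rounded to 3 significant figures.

q_ult ≈ 341 kPa

With the water table at the surface the whole profile is submerged: γ' = 19.4 − 9.81 = 9.59 kN/m³, so q = γ'·D_f = 22.057 kPa.
q_ult = c·N_c + q·N_q
     = 62 × 5.14 + 22.057 × 1
     = 318.68 + 22.057 = 340.74 kPa.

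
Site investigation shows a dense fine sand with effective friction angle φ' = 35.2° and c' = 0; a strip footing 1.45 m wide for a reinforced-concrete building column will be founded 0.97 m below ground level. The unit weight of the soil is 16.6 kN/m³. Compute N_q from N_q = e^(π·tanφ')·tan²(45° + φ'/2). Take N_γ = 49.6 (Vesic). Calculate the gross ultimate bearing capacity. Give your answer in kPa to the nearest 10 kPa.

q_ult ≈ 1150 kPa

tan35.2° = 0.7054, so N_q = e^(π×0.7054)·tan²(62.6°) = 9.172 × 3.722 = 34.14.
Effective surcharge at the founding depth q = γ·D_f = 16.6 × 0.97 = 16.102 kPa.
q_ult = q·N_q + 0.5·γ·B·N_γ
     = 16.102 × 34.136 + 0.5 × 16.6 × 1.45 × 49.6
     = 549.66 + 596.94 = 1146.6 kPa.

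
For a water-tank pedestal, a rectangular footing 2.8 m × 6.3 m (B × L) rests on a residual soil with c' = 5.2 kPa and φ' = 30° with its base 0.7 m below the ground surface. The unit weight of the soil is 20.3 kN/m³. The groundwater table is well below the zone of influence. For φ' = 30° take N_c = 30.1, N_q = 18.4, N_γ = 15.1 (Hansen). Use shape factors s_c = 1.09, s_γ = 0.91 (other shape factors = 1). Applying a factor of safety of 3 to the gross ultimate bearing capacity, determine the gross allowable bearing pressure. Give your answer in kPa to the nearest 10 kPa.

q_all ≈ 270 kPa

q = γ·D_f = 20.3 × 0.7 = 14.21 kPa.
c·N_c·s_c = 5.2 × 30.1 × 1.09 = 170.61 kPa
q·N_q = 14.21 × 18.4 = 261.46 kPa
0.5·γ·B·N_γ·s_γ = 0.5 × 20.3 × 2.8 × 15.1 × 0.91 = 390.52 kPa
q_ult = 170.61 + 261.46 + 390.52 = 822.59 kPa.
q_all = q_ult / FS = 822.59 / 3 = 274.2 kPa.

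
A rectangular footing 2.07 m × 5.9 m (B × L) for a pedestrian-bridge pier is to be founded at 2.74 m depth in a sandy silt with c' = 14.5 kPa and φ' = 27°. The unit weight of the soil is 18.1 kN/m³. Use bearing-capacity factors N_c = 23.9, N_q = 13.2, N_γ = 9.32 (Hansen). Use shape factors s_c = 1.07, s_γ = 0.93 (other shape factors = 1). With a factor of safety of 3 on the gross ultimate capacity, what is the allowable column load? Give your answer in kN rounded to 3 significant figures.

P_all ≈ 4840 kN

Effective surcharge at the founding depth q = γ·D_f = 18.1 × 2.74 = 49.594 kPa.
q_ult = c·N_c·s_c + q·N_q + 0.5·γ·B·N_γ·s_γ
     = 14.5 × 23.9 × 1.07 + 49.594 × 13.2 + 0.5 × 18.1 × 2.07 × 9.32 × 0.93
     = 370.81 + 654.64 + 162.37 = 1187.8 kPa.
Gross allowable pressure q_all = 1187.8 / 3 = 395.94 kPa.
Footing area = 12.213 m², so allowable column load = 395.94 × 12.213 = 4835.6 kN.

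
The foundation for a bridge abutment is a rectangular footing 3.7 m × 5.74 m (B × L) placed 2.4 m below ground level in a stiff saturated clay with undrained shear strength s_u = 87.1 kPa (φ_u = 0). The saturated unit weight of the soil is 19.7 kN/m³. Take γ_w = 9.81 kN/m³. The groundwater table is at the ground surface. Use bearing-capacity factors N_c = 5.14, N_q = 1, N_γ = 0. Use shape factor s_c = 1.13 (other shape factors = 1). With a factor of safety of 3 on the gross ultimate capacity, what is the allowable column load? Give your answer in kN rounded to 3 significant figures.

With the water table at the surface the whole profile is submerged: γ' = 19.7 − 9.81 = 9.89 kN/m³, so q = γ'·D_f = 23.736 kPa.
q_ult = c·N_c·s_c + q·N_q
     = 87.1 × 5.14 × 1.13 + 23.736 × 1
     = 505.89 + 23.736 = 529.63 kPa.
Gross allowable pressure q_all = 529.63 / 3 = 176.54 kPa.
Footing area = 21.238 m², so allowable column load = 176.54 × 21.238 = 3749.4 kN.

P_all ≈ 3750 kN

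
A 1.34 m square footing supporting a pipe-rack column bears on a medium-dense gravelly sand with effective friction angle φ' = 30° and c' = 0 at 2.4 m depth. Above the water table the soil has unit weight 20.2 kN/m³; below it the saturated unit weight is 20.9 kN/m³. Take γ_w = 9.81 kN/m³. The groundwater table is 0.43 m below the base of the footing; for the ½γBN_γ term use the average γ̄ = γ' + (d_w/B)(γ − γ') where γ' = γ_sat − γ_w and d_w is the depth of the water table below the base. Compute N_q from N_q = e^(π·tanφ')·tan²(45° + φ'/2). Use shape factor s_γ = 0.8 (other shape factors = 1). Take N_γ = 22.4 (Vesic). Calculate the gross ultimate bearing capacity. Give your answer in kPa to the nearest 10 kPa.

q_ult ≈ 1060 kPa

tan30° = 0.5774, so N_q = e^(π×0.5774)·tan²(60°) = 6.134 × 3.0 = 18.4.
Overburden at base level: q = 20.2 × 2.4 = 48.48 kPa.
The water table is 0.43 m below the base (< B = 1.34 m), so the ½γBN_γ term uses γ̄ = γ' + (d_w/B)(γ − γ') = 11.09 + (0.43/1.34)(20.2 − 11.09) = 14.013 kN/m³.
Surcharge term q·N_q = 48.48 × 18.401 = 892.09 kPa; self-weight term 0.5·γ·B·N_γ·s_γ = 0.5 × 14.013 × 1.34 × 22.4 × 0.8 = 168.25 kPa.
q_ult = 892.09 + 168.25 = 1060.3 kPa.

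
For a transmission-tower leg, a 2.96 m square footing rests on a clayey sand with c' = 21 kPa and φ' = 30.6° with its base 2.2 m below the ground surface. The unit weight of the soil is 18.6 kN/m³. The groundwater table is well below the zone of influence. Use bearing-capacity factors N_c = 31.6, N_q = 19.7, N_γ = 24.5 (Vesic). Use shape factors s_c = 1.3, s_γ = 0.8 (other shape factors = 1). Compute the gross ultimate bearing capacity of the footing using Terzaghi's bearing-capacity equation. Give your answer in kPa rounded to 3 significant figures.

Effective surcharge at the founding depth q = γ·D_f = 18.6 × 2.2 = 40.92 kPa.
q_ult = c·N_c·s_c + q·N_q + 0.5·γ·B·N_γ·s_γ
     = 21 × 31.6 × 1.3 + 40.92 × 19.7 + 0.5 × 18.6 × 2.96 × 24.5 × 0.8
     = 862.68 + 806.12 + 539.55 = 2208.4 kPa.

q_ult ≈ 2210 kPa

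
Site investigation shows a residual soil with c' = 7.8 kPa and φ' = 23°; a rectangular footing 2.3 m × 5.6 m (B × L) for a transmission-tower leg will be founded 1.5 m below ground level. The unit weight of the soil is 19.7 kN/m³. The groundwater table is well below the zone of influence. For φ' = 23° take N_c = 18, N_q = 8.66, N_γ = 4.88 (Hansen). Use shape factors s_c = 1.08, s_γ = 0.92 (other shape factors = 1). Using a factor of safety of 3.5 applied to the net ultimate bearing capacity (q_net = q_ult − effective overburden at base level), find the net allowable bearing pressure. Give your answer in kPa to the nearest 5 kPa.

q = γ·D_f = 19.7 × 1.5 = 29.55 kPa.
c·N_c·s_c = 7.8 × 18 × 1.08 = 151.63 kPa
q·N_q = 29.55 × 8.66 = 255.9 kPa
0.5·γ·B·N_γ·s_γ = 0.5 × 19.7 × 2.3 × 4.88 × 0.92 = 101.71 kPa
q_ult = 151.63 + 255.9 + 101.71 = 509.25 kPa.
Net ultimate: q_net = 509.25 − 29.55 = 479.7 kPa.
q_all(net) = 479.7 / 3.5 = 137.06 kPa.

q_all(net) ≈ 135 kPa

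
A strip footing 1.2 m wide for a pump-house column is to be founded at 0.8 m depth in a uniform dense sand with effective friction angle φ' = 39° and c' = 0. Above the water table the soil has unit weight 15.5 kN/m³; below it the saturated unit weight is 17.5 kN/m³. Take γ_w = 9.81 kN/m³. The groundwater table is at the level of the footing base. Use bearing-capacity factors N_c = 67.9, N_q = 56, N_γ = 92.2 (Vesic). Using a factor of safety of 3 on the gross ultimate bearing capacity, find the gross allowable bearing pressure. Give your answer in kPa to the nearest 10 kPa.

q_all ≈ 370 kPa

Effective surcharge at the founding depth q = γ·D_f = 15.5 × 0.8 = 12.4 kPa.
The water table coincides with the base, so in the self-weight term γ → γ' = 7.69 kN/m³.
q_ult = q·N_q + 0.5·γ·B·N_γ
     = 12.4 × 56 + 0.5 × 7.69 × 1.2 × 92.2
     = 694.4 + 425.41 = 1119.8 kPa.
q_all = 1119.8 / 3 = 373.27 kPa.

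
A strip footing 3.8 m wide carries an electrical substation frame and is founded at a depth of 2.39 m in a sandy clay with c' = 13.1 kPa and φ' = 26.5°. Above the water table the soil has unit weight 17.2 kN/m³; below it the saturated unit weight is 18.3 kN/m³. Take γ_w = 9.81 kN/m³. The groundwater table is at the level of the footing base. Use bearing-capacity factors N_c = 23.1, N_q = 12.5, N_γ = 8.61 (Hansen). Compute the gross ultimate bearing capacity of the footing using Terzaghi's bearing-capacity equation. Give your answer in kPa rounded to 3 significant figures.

q_ult ≈ 955 kPa

q = γ·D_f = 17.2 × 2.39 = 41.108 kPa.
For the ½γBN_γ term take γ' = 18.3 − 9.81 = 8.49 kN/m³ (soil below base is submerged).
c·N_c = 13.1 × 23.1 = 302.61 kPa
q·N_q = 41.108 × 12.5 = 513.85 kPa
0.5·γ·B·N_γ = 0.5 × 8.49 × 3.8 × 8.61 = 138.89 kPa
q_ult = 302.61 + 513.85 + 138.89 = 955.35 kPa.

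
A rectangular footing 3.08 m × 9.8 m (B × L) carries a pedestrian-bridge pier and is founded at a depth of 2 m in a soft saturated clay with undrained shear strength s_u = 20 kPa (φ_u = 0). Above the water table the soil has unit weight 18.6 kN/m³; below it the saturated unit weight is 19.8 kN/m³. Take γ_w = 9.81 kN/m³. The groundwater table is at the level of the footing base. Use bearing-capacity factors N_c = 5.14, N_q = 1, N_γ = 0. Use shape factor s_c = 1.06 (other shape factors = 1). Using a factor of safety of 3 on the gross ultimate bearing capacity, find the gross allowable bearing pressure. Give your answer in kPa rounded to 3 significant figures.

q_all ≈ 48.7 kPa

q = γ·D_f = 18.6 × 2 = 37.2 kPa.
c·N_c·s_c = 20 × 5.14 × 1.06 = 108.97 kPa
q·N_q = 37.2 × 1 = 37.2 kPa
q_ult = 108.97 + 37.2 = 146.17 kPa.
q_all = 146.17 / 3 = 48.723 kPa.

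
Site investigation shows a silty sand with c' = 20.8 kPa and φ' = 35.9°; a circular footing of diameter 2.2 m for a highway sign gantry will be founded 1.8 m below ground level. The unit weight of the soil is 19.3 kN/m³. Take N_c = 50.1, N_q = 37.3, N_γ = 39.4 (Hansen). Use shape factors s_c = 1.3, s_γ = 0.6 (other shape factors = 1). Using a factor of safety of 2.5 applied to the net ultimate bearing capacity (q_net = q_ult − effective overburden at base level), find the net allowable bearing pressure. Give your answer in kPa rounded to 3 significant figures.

Effective surcharge at the founding depth q = γ·D_f = 19.3 × 1.8 = 34.74 kPa.
q_ult = c·N_c·s_c + q·N_q + 0.5·γ·B·N_γ·s_γ
     = 20.8 × 50.1 × 1.3 + 34.74 × 37.3 + 0.5 × 19.3 × 2.2 × 39.4 × 0.6
     = 1354.7 + 1295.8 + 501.88 = 3152.4 kPa.
Net ultimate: q_net = 3152.4 − 34.74 = 3117.6 kPa.
q_all(net) = 3117.6 / 2.5 = 1247.1 kPa.

q_all(net) ≈ 1250 kPa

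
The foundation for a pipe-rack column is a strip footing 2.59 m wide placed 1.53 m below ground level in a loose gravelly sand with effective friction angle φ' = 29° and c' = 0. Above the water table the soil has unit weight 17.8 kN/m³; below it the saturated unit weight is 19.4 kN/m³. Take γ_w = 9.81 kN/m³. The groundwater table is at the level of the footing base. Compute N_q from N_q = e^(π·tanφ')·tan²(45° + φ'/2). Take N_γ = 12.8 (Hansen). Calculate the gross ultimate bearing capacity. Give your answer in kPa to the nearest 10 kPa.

tan29° = 0.5543, so N_q = e^(π×0.5543)·tan²(59.5°) = 5.705 × 2.882 = 16.44.
Overburden at base level: q = 17.8 × 1.53 = 27.234 kPa.
Below the base the soil is submerged, so the ½γBN_γ term uses γ' = 19.4 − 9.81 = 9.59 kN/m³.
Surcharge term q·N_q = 27.234 × 16.443 = 447.82 kPa; self-weight term 0.5·γ·B·N_γ = 0.5 × 9.59 × 2.59 × 12.8 = 158.96 kPa.
q_ult = 447.82 + 158.96 = 606.78 kPa.

q_ult ≈ 610 kPa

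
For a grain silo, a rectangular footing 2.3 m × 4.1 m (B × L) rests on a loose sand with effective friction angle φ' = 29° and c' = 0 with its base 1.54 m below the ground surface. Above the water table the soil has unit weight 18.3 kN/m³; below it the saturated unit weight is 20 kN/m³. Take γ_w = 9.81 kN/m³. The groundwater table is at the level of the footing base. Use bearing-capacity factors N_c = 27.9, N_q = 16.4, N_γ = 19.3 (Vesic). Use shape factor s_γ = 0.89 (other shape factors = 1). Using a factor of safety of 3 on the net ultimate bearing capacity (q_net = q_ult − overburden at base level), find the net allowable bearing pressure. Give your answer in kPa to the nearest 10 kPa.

q = γ·D_f = 18.3 × 1.54 = 28.182 kPa.
For the ½γBN_γ term take γ' = 20 − 9.81 = 10.19 kN/m³ (soil below base is submerged).
q·N_q = 28.182 × 16.4 = 462.18 kPa
0.5·γ·B·N_γ·s_γ = 0.5 × 10.19 × 2.3 × 19.3 × 0.89 = 201.29 kPa
q_ult = 462.18 + 201.29 = 663.47 kPa.
q_net = 663.47 − 28.182 = 635.29 kPa.
q_all(net) = 635.29 / 3 = 211.76 kPa.

q_all(net) ≈ 210 kPa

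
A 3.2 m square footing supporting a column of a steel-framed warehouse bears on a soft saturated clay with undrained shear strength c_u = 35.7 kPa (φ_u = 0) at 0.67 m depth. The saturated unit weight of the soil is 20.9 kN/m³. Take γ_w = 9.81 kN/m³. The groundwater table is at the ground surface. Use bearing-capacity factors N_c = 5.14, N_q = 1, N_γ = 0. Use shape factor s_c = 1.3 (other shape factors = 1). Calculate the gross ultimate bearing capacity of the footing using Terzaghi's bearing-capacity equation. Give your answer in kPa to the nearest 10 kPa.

Water table at ground surface, so effective unit weight γ' = 20.9 − 9.81 = 11.09 kN/m³ is used throughout; overburden q = 11.09 × 0.67 = 7.4303 kPa.
Cohesion term c·N_c·s_c = 35.7 × 5.14 × 1.3 = 238.55 kPa; surcharge term q·N_q = 7.4303 × 1 = 7.4303 kPa.
q_ult = 238.55 + 7.4303 = 245.98 kPa.

q_ult ≈ 250 kPa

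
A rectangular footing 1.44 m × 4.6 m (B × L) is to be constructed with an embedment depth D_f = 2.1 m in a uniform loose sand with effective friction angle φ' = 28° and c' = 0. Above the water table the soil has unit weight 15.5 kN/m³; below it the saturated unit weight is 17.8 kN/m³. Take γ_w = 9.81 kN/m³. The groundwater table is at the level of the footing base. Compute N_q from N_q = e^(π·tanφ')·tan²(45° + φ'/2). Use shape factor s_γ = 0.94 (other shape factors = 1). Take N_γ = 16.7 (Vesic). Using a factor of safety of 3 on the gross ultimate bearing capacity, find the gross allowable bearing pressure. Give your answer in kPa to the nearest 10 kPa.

N_q = e^(π·tan28°)·tan²(59°) = 14.72.
Effective surcharge at the founding depth q = γ·D_f = 15.5 × 2.1 = 32.55 kPa.
The water table coincides with the base, so in the self-weight term γ → γ' = 7.99 kN/m³.
q_ult = q·N_q + 0.5·γ·B·N_γ·s_γ
     = 32.55 × 14.72 + 0.5 × 7.99 × 1.44 × 16.7 × 0.94
     = 479.13 + 90.307 = 569.44 kPa.
q_all = 569.44 / 3 = 189.81 kPa.

q_all ≈ 190 kPa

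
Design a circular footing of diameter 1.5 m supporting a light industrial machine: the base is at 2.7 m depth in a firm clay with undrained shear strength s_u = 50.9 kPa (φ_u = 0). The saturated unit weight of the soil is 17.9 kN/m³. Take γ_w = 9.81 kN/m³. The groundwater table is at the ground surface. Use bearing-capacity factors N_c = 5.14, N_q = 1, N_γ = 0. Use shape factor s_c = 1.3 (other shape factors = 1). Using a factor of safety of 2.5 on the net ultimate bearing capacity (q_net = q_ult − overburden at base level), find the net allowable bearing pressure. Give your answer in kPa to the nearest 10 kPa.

q_all(net) ≈ 140 kPa

With the water table at the surface the whole profile is submerged: γ' = 17.9 − 9.81 = 8.09 kN/m³, so q = γ'·D_f = 21.843 kPa.
q_ult = c·N_c·s_c + q·N_q
     = 50.9 × 5.14 × 1.3 + 21.843 × 1
     = 340.11 + 21.843 = 361.96 kPa.
q_net = 361.96 − 21.843 = 340.11 kPa.
q_all(net) = 340.11 / 2.5 = 136.05 kPa.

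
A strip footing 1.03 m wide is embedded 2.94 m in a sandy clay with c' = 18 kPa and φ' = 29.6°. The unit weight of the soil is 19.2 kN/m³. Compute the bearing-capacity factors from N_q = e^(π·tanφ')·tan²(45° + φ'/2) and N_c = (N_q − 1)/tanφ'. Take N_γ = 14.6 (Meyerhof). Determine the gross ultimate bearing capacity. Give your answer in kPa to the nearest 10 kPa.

tan29.6° = 0.5681, so N_q = e^(π×0.5681)·tan²(59.8°) = 5.958 × 2.952 = 17.59.
N_c = (17.59 − 1)/tan29.6° = 29.2.
Overburden at base level: q = 19.2 × 2.94 = 56.448 kPa.
Cohesion term c·N_c = 18 × 29.199 = 525.59 kPa; surcharge term q·N_q = 56.448 × 17.588 = 992.79 kPa; self-weight term 0.5·γ·B·N_γ = 0.5 × 19.2 × 1.03 × 14.6 = 144.36 kPa.
q_ult = 525.59 + 992.79 + 144.36 = 1662.7 kPa.

q_ult ≈ 1660 kPa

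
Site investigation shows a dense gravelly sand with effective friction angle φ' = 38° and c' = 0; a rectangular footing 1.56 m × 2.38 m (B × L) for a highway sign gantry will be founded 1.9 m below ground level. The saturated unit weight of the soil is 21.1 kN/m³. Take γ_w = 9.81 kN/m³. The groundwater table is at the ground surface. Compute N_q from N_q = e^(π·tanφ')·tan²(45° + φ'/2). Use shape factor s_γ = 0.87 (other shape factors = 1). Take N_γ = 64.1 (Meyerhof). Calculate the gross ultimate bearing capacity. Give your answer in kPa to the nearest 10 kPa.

tan38° = 0.7813, so N_q = e^(π×0.7813)·tan²(64°) = 11.64 × 4.204 = 48.93.
With the water table at the surface the whole profile is submerged: γ' = 21.1 − 9.81 = 11.29 kN/m³, so q = γ'·D_f = 21.451 kPa; the same γ' applies in the ½γBN_γ term.
q_ult = q·N_q + 0.5·γ·B·N_γ·s_γ
     = 21.451 × 48.933 + 0.5 × 11.29 × 1.56 × 64.1 × 0.87
     = 1049.7 + 491.1 = 1540.8 kPa.

q_ult ≈ 1540 kPa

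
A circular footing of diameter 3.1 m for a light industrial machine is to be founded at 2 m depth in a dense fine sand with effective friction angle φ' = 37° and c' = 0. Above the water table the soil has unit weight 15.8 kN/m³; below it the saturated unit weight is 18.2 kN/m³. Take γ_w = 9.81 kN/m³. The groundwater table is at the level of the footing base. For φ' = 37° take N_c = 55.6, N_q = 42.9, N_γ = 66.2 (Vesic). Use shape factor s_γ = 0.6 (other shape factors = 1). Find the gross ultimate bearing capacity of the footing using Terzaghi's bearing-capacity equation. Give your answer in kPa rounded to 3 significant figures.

q_ult ≈ 1870 kPa

Overburden at base level: q = 15.8 × 2 = 31.6 kPa.
Below the base the soil is submerged, so the ½γBN_γ term uses γ' = 18.2 − 9.81 = 8.39 kN/m³.
Surcharge term q·N_q = 31.6 × 42.9 = 1355.6 kPa; self-weight term 0.5·γ·B·N_γ·s_γ = 0.5 × 8.39 × 3.1 × 66.2 × 0.6 = 516.54 kPa.
q_ult = 1355.6 + 516.54 = 1872.2 kPa.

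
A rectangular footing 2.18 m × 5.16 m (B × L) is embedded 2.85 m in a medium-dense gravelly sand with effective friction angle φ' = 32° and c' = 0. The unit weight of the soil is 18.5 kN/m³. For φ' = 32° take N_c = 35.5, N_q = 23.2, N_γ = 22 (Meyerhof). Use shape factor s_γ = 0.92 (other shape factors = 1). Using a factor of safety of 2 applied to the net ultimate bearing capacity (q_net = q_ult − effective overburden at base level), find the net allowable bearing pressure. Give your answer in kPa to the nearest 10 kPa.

q_all(net) ≈ 790 kPa

Effective surcharge at the founding depth q = γ·D_f = 18.5 × 2.85 = 52.725 kPa.
q_ult = q·N_q + 0.5·γ·B·N_γ·s_γ
     = 52.725 × 23.2 + 0.5 × 18.5 × 2.18 × 22 × 0.92
     = 1223.2 + 408.14 = 1631.4 kPa.
Net ultimate: q_net = 1631.4 − 52.725 = 1578.6 kPa.
q_all(net) = 1578.6 / 2 = 789.32 kPa.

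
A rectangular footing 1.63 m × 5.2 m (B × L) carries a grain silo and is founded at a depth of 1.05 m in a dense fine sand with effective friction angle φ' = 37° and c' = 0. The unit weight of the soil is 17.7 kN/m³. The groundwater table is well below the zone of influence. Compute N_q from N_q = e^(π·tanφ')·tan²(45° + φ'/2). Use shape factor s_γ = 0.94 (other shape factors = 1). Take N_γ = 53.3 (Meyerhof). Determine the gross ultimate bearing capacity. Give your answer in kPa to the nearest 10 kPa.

q_ult ≈ 1520 kPa

tan37° = 0.7536, so N_q = e^(π×0.7536)·tan²(63.5°) = 10.669 × 4.023 = 42.92.
Effective surcharge at the founding depth q = γ·D_f = 17.7 × 1.05 = 18.585 kPa.
q_ult = q·N_q + 0.5·γ·B·N_γ·s_γ
     = 18.585 × 42.92 + 0.5 × 17.7 × 1.63 × 53.3 × 0.94
     = 797.67 + 722.75 = 1520.4 kPa.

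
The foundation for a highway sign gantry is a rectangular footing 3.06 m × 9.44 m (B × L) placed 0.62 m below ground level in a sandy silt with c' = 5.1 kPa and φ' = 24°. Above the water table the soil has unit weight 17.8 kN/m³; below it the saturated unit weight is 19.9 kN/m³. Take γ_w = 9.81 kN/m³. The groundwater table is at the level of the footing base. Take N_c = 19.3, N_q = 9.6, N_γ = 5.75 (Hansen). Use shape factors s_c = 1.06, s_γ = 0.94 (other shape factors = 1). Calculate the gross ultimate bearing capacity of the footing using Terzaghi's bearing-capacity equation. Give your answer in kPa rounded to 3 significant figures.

q_ult ≈ 294 kPa

Overburden at base level: q = 17.8 × 0.62 = 11.036 kPa.
Below the base the soil is submerged, so the ½γBN_γ term uses γ' = 19.9 − 9.81 = 10.09 kN/m³.
Cohesion term c·N_c·s_c = 5.1 × 19.3 × 1.06 = 104.34 kPa; surcharge term q·N_q = 11.036 × 9.6 = 105.95 kPa; self-weight term 0.5·γ·B·N_γ·s_γ = 0.5 × 10.09 × 3.06 × 5.75 × 0.94 = 83.441 kPa.
q_ult = 104.34 + 105.95 + 83.441 = 293.72 kPa.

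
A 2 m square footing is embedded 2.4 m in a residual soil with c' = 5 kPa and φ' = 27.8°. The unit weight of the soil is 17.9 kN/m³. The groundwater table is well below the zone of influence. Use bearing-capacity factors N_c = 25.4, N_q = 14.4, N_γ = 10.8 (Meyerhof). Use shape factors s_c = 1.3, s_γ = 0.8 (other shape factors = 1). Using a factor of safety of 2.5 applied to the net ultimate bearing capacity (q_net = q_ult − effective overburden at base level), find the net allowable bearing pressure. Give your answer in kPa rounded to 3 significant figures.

q_all(net) ≈ 358 kPa

q = γ·D_f = 17.9 × 2.4 = 42.96 kPa.
c·N_c·s_c = 5 × 25.4 × 1.3 = 165.1 kPa
q·N_q = 42.96 × 14.4 = 618.62 kPa
0.5·γ·B·N_γ·s_γ = 0.5 × 17.9 × 2 × 10.8 × 0.8 = 154.66 kPa
q_ult = 165.1 + 618.62 + 154.66 = 938.38 kPa.
Net ultimate: q_net = 938.38 − 42.96 = 895.42 kPa.
q_all(net) = 895.42 / 2.5 = 358.17 kPa.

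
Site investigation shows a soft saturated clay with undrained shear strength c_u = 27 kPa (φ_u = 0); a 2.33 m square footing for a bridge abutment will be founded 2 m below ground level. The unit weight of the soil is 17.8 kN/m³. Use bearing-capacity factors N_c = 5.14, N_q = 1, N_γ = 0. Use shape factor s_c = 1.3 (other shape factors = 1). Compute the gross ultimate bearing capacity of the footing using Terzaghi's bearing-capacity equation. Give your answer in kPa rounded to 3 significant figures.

q_ult ≈ 216 kPa

Overburden at base level: q = 17.8 × 2 = 35.6 kPa.
Cohesion term c·N_c·s_c = 27 × 5.14 × 1.3 = 180.41 kPa; surcharge term q·N_q = 35.6 × 1 = 35.6 kPa.
q_ult = 180.41 + 35.6 = 216.01 kPa.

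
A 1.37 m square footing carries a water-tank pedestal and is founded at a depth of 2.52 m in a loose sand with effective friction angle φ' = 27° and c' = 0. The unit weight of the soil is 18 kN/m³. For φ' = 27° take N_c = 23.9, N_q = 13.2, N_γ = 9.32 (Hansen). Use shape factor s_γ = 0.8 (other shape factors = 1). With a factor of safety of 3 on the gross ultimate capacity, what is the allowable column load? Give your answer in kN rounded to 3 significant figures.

P_all ≈ 432 kN

Effective surcharge at the founding depth q = γ·D_f = 18 × 2.52 = 45.36 kPa.
q_ult = q·N_q + 0.5·γ·B·N_γ·s_γ
     = 45.36 × 13.2 + 0.5 × 18 × 1.37 × 9.32 × 0.8
     = 598.75 + 91.932 = 690.68 kPa.
Gross allowable pressure q_all = 690.68 / 3 = 230.23 kPa.
Footing area = 1.8769 m², so allowable column load = 230.23 × 1.8769 = 432.12 kN.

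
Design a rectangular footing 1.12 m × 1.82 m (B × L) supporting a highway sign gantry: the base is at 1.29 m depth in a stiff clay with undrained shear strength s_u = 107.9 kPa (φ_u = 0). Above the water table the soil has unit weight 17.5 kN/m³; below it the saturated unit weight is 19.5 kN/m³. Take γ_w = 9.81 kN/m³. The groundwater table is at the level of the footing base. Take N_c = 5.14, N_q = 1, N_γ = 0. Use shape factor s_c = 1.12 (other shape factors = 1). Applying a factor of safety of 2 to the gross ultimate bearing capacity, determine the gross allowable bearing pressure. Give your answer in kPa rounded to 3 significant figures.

Effective surcharge at the founding depth q = γ·D_f = 17.5 × 1.29 = 22.575 kPa.
q_ult = c·N_c·s_c + q·N_q
     = 107.9 × 5.14 × 1.12 + 22.575 × 1
     = 621.16 + 22.575 = 643.73 kPa.
q_all = q_ult / FS = 643.73 / 2 = 321.87 kPa.

q_all ≈ 322 kPa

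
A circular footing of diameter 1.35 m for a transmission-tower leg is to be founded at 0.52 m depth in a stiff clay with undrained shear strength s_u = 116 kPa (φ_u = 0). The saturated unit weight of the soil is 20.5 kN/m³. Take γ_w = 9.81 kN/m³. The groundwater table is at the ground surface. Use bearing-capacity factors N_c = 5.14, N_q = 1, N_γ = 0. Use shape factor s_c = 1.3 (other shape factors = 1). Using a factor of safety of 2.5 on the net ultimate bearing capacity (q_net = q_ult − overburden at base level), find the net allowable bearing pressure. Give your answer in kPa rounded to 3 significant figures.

q_all(net) ≈ 310 kPa

Water table at ground surface, so effective unit weight γ' = 20.5 − 9.81 = 10.69 kN/m³ is used throughout; overburden q = 10.69 × 0.52 = 5.5588 kPa.
Cohesion term c·N_c·s_c = 116 × 5.14 × 1.3 = 775.11 kPa; surcharge term q·N_q = 5.5588 × 1 = 5.5588 kPa.
q_ult = 775.11 + 5.5588 = 780.67 kPa.
q_net = 780.67 − 5.5588 = 775.11 kPa.
q_all(net) = 775.11 / 2.5 = 310.04 kPa.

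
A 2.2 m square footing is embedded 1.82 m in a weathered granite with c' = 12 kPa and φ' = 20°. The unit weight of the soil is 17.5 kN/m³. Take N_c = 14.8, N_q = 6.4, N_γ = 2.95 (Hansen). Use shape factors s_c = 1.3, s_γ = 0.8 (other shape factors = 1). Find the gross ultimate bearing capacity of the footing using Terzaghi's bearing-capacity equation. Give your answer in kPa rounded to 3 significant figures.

q_ult ≈ 480 kPa

Effective surcharge at the founding depth q = γ·D_f = 17.5 × 1.82 = 31.85 kPa.
q_ult = c·N_c·s_c + q·N_q + 0.5·γ·B·N_γ·s_γ
     = 12 × 14.8 × 1.3 + 31.85 × 6.4 + 0.5 × 17.5 × 2.2 × 2.95 × 0.8
     = 230.88 + 203.84 + 45.43 = 480.15 kPa.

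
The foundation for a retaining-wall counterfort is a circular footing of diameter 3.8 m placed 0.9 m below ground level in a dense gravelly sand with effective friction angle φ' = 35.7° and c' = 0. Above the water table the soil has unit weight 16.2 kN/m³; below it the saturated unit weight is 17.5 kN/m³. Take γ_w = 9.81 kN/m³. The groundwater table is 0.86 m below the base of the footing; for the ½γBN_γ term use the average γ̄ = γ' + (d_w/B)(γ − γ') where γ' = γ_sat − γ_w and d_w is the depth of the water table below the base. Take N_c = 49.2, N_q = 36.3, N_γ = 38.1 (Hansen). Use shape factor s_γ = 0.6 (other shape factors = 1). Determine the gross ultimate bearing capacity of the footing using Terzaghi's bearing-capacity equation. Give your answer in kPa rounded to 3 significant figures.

q = γ·D_f = 16.2 × 0.9 = 14.58 kPa.
γ' = 7.69 kN/m³; averaging over the depth B below the base, γ̄ = γ' + (d_w/B)(γ − γ') = 9.6159 kN/m³.
q·N_q = 14.58 × 36.3 = 529.25 kPa
0.5·γ·B·N_γ·s_γ = 0.5 × 9.6159 × 3.8 × 38.1 × 0.6 = 417.66 kPa
q_ult = 529.25 + 417.66 = 946.91 kPa.

q_ult ≈ 947 kPa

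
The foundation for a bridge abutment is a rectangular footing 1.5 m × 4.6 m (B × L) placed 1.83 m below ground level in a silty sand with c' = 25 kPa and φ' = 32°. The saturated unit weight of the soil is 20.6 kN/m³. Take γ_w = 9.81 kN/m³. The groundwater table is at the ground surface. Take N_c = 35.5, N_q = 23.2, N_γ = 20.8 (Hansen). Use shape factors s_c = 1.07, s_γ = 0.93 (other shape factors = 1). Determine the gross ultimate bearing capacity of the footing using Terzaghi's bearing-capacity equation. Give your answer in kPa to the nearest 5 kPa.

q_ult ≈ 1565 kPa

γ' = 20.6 − 9.81 = 10.79 kN/m³ (submerged throughout). q = 10.79 × 1.83 = 19.746 kPa; the same γ' applies in the ½γBN_γ term.
c·N_c·s_c = 25 × 35.5 × 1.07 = 949.62 kPa
q·N_q = 19.746 × 23.2 = 458.1 kPa
0.5·γ·B·N_γ·s_γ = 0.5 × 10.79 × 1.5 × 20.8 × 0.93 = 156.54 kPa
q_ult = 949.62 + 458.1 + 156.54 = 1564.3 kPa.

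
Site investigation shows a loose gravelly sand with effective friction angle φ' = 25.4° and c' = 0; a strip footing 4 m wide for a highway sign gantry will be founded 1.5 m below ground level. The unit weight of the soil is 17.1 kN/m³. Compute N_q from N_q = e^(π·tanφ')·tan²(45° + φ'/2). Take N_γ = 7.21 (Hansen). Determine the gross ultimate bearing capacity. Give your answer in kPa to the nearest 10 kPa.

tan25.4° = 0.4748, so N_q = e^(π×0.4748)·tan²(57.7°) = 4.445 × 2.502 = 11.12.
Overburden at base level: q = 17.1 × 1.5 = 25.65 kPa.
Surcharge term q·N_q = 25.65 × 11.122 = 285.28 kPa; self-weight term 0.5·γ·B·N_γ = 0.5 × 17.1 × 4 × 7.21 = 246.58 kPa.
q_ult = 285.28 + 246.58 = 531.86 kPa.

q_ult ≈ 530 kPa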